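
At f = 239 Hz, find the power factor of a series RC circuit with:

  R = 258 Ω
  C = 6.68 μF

Step 1 — Angular frequency: ω = 2π·f = 2π·239 = 1502 rad/s.
Step 2 — Component impedances:
  R: Z = R = 258 Ω
  C: Z = 1/(jωC) = -j/(ω·C) = 0 - j99.69 Ω
Step 3 — Series combination: Z_total = R + C = 258 - j99.69 Ω = 276.6∠-21.1° Ω.
Step 4 — Power factor: PF = cos(φ) = Re(Z)/|Z| = 258/276.6 = 0.9328.
Step 5 — Type: Im(Z) = -99.69 ⇒ leading (phase φ = -21.1°).

PF = 0.9328 (leading, φ = -21.1°)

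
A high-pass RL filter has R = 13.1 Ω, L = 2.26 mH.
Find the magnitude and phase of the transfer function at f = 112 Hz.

Step 1 — Angular frequency: ω = 2π·112 = 703.7 rad/s.
Step 2 — Transfer function: H(jω) = jωL/(R + jωL).
Step 3 — Numerator jωL = j·1.59; denominator R + jωL = 13.1 + j1.59.
Step 4 — H = 0.01452 + j0.1196.
Step 5 — Magnitude: |H| = 0.1205 (-18.4 dB); phase: φ = 83.1°.

|H| = 0.1205 (-18.4 dB), φ = 83.1°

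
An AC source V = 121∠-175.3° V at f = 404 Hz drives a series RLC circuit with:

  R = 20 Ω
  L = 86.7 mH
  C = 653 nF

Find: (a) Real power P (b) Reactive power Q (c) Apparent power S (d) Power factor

Step 1 — Angular frequency: ω = 2π·f = 2π·404 = 2538 rad/s.
Step 2 — Component impedances:
  R: Z = R = 20 Ω
  L: Z = jωL = j·2538·0.0867 = 0 + j220.1 Ω
  C: Z = 1/(jωC) = -j/(ω·C) = 0 - j603.3 Ω
Step 3 — Series combination: Z_total = R + L + C = 20 - j383.2 Ω = 383.7∠-87.0° Ω.
Step 4 — Source phasor: V = 121∠-175.3° V = -120.6 - j9.915 V.
Step 5 — Current: I = V / Z = 0.009423 - j0.3152 A = 0.3153∠-88.3° A.
Step 6 — Complex power: S = V·I* = 1.989 - j38.1 VA.
Step 7 — Real power: P = Re(S) = 1.989 W.
Step 8 — Reactive power: Q = Im(S) = -38.1 VAR.
Step 9 — Apparent power: |S| = 38.15 VA.
Step 10 — Power factor: PF = P/|S| = 0.05212 (leading).

(a) P = 1.989 W  (b) Q = -38.1 VAR  (c) S = 38.15 VA  (d) PF = 0.05212 (leading)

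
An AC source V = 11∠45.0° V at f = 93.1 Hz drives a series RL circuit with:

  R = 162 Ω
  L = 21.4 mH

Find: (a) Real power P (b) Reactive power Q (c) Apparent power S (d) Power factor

Step 1 — Angular frequency: ω = 2π·f = 2π·93.1 = 585 rad/s.
Step 2 — Component impedances:
  R: Z = R = 162 Ω
  L: Z = jωL = j·585·0.0214 = 0 + j12.52 Ω
Step 3 — Series combination: Z_total = R + L = 162 + j12.52 Ω = 162.5∠4.4° Ω.
Step 4 — Source phasor: V = 11∠45.0° V = 7.778 + j7.778 V.
Step 5 — Current: I = V / Z = 0.05142 + j0.04404 A = 0.0677∠40.6° A.
Step 6 — Complex power: S = V·I* = 0.7425 + j0.05737 VA.
Step 7 — Real power: P = Re(S) = 0.7425 W.
Step 8 — Reactive power: Q = Im(S) = 0.05737 VAR.
Step 9 — Apparent power: |S| = 0.7447 VA.
Step 10 — Power factor: PF = P/|S| = 0.997 (lagging).

(a) P = 0.7425 W  (b) Q = 0.05737 VAR  (c) S = 0.7447 VA  (d) PF = 0.997 (lagging)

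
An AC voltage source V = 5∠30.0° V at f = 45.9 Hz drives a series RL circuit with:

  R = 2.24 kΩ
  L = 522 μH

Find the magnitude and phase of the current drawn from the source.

Step 1 — Angular frequency: ω = 2π·f = 2π·45.9 = 288.4 rad/s.
Step 2 — Component impedances:
  R: Z = R = 2240 Ω
  L: Z = jωL = j·288.4·0.000522 = 0 + j0.1505 Ω
Step 3 — Series combination: Z_total = R + L = 2240 + j0.1505 Ω = 2240∠0.0° Ω.
Step 4 — Source phasor: V = 5∠30.0° V = 4.33 + j2.5 V.
Step 5 — Ohm's law: I = V / Z_total = (4.33 + j2.5) / (2240 + j0.1505) = 0.001933 + j0.001116 A.
Step 6 — Convert to polar: |I| = 0.002232 A, ∠I = 30.0°.

I = 0.002232∠30.0° A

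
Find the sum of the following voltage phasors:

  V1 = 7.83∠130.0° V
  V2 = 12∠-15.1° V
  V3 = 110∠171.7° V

Step 1 — Convert each phasor to rectangular form:
  V1 = 7.83·(cos(130.0°) + j·sin(130.0°)) = -5.033 + j5.998 V
  V2 = 12·(cos(-15.1°) + j·sin(-15.1°)) = 11.59 - j3.126 V
  V3 = 110·(cos(171.7°) + j·sin(171.7°)) = -108.8 + j15.88 V
Step 2 — Sum components: V_total = -102.3 + j18.75 V.
Step 3 — Convert to polar: |V_total| = 104 V, ∠V_total = 169.6°.

V_total = 104∠169.6° V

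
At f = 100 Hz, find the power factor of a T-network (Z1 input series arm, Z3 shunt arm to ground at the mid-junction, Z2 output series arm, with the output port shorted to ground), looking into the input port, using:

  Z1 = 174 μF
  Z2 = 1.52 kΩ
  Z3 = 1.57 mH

Step 1 — Angular frequency: ω = 2π·f = 2π·100 = 628.3 rad/s.
Step 2 — Component impedances:
  Z1: Z = 1/(jωC) = -j/(ω·C) = 0 - j9.147 Ω
  Z2: Z = R = 1520 Ω
  Z3: Z = jωL = j·628.3·0.00157 = 0 + j0.9865 Ω
Step 3 — With the output port shorted to ground, the output series arm Z2 runs from the junction to ground; the shunt arm Z3 also runs from the junction to ground. They appear in parallel: Z3 || Z2 = 0.0006402 + j0.9865 Ω.
Step 4 — Series with input arm Z1: Z_in = Z1 + (Z3 || Z2) = 0.0006402 - j8.16 Ω = 8.16∠-90.0° Ω.
Step 5 — Power factor: PF = cos(φ) = Re(Z)/|Z| = 0.0006402/8.1604 = 7.845e-05.
Step 6 — Type: Im(Z) = -8.16 ⇒ leading (phase φ = -90.0°).

PF = 7.845e-05 (leading, φ = -90.0°)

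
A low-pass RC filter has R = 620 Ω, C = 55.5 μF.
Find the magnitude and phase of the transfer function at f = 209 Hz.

Step 1 — Angular frequency: ω = 2π·209 = 1313 rad/s.
Step 2 — Transfer function: H(jω) = 1/(1 + jωRC).
Step 3 — Denominator: 1 + jωRC = 1 + j·1313·620·5.55e-05 = 1 + j45.19.
Step 4 — H = 0.0004895 - j0.02212.
Step 5 — Magnitude: |H| = 0.02212 (-33.1 dB); phase: φ = -88.7°.

|H| = 0.02212 (-33.1 dB), φ = -88.7°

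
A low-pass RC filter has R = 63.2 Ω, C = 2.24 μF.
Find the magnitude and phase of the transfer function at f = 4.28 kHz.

Step 1 — Angular frequency: ω = 2π·4280 = 2.689e+04 rad/s.
Step 2 — Transfer function: H(jω) = 1/(1 + jωRC).
Step 3 — Denominator: 1 + jωRC = 1 + j·2.689e+04·63.2·2.24e-06 = 1 + j3.807.
Step 4 — H = 0.06454 - j0.2457.
Step 5 — Magnitude: |H| = 0.2541 (-11.9 dB); phase: φ = -75.3°.

|H| = 0.2541 (-11.9 dB), φ = -75.3°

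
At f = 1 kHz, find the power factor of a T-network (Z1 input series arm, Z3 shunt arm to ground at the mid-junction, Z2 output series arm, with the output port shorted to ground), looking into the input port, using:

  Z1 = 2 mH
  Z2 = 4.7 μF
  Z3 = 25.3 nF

Step 1 — Angular frequency: ω = 2π·f = 2π·1000 = 6283 rad/s.
Step 2 — Component impedances:
  Z1: Z = jωL = j·6283·0.002 = 0 + j12.57 Ω
  Z2: Z = 1/(jωC) = -j/(ω·C) = 0 - j33.86 Ω
  Z3: Z = 1/(jωC) = -j/(ω·C) = 0 - j6291 Ω
Step 3 — With the output port shorted to ground, the output series arm Z2 runs from the junction to ground; the shunt arm Z3 also runs from the junction to ground. They appear in parallel: Z3 || Z2 = 0 - j33.68 Ω.
Step 4 — Series with input arm Z1: Z_in = Z1 + (Z3 || Z2) = 0 - j21.12 Ω = 21.12∠-90.0° Ω.
Step 5 — Power factor: PF = cos(φ) = Re(Z)/|Z| = 0/21.12 = 0.
Step 6 — Type: Im(Z) = -21.12 ⇒ leading (phase φ = -90.0°).

PF = 0 (leading, φ = -90.0°)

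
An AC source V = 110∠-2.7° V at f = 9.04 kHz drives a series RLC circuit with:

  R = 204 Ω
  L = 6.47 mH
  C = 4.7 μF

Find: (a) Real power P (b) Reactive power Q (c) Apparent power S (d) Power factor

Step 1 — Angular frequency: ω = 2π·f = 2π·9040 = 5.68e+04 rad/s.
Step 2 — Component impedances:
  R: Z = R = 204 Ω
  L: Z = jωL = j·5.68e+04·0.00647 = 0 + j367.5 Ω
  C: Z = 1/(jωC) = -j/(ω·C) = 0 - j3.746 Ω
Step 3 — Series combination: Z_total = R + L + C = 204 + j363.8 Ω = 417∠60.7° Ω.
Step 4 — Source phasor: V = 110∠-2.7° V = 109.9 - j5.182 V.
Step 5 — Current: I = V / Z = 0.118 - j0.2359 A = 0.2638∠-63.4° A.
Step 6 — Complex power: S = V·I* = 14.19 + j25.31 VA.
Step 7 — Real power: P = Re(S) = 14.19 W.
Step 8 — Reactive power: Q = Im(S) = 25.31 VAR.
Step 9 — Apparent power: |S| = 29.01 VA.
Step 10 — Power factor: PF = P/|S| = 0.4892 (lagging).

(a) P = 14.19 W  (b) Q = 25.31 VAR  (c) S = 29.01 VA  (d) PF = 0.4892 (lagging)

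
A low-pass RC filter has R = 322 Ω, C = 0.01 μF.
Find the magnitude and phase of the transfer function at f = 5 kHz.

Step 1 — Angular frequency: ω = 2π·5000 = 3.142e+04 rad/s.
Step 2 — Transfer function: H(jω) = 1/(1 + jωRC).
Step 3 — Denominator: 1 + jωRC = 1 + j·3.142e+04·322·1e-08 = 1 + j0.1012.
Step 4 — H = 0.9899 - j0.1001.
Step 5 — Magnitude: |H| = 0.9949 (-0.0 dB); phase: φ = -5.8°.

|H| = 0.9949 (-0.0 dB), φ = -5.8°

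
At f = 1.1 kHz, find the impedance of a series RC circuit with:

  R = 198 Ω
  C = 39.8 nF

Step 1 — Angular frequency: ω = 2π·f = 2π·1100 = 6912 rad/s.
Step 2 — Component impedances:
  R: Z = R = 198 Ω
  C: Z = 1/(jωC) = -j/(ω·C) = 0 - j3635 Ω
Step 3 — Series combination: Z_total = R + C = 198 - j3635 Ω = 3641∠-86.9° Ω.

Z = 198 - j3635 Ω = 3641∠-86.9° Ω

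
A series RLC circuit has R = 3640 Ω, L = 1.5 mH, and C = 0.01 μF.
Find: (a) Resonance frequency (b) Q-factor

Step 1 — Resonance condition Im(Z)=0 gives ω₀ = 1/√(LC).
Step 2 — ω₀ = 1/√(0.0015·1e-08) = 2.582e+05 rad/s.
Step 3 — f₀ = ω₀/(2π) = 4.109e+04 Hz.
Step 4 — Series Q: Q = ω₀L/R = 2.582e+05·0.0015/3640 = 0.1064.

(a) f₀ = 4.109e+04 Hz  (b) Q = 0.1064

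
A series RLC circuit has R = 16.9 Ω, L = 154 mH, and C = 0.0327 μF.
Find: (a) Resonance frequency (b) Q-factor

Step 1 — Resonance condition Im(Z)=0 gives ω₀ = 1/√(LC).
Step 2 — ω₀ = 1/√(0.154·3.27e-08) = 1.409e+04 rad/s.
Step 3 — f₀ = ω₀/(2π) = 2243 Hz.
Step 4 — Series Q: Q = ω₀L/R = 1.409e+04·0.154/16.9 = 128.4.

(a) f₀ = 2243 Hz  (b) Q = 128.4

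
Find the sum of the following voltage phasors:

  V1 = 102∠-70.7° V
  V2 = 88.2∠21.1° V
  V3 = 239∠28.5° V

Step 1 — Convert each phasor to rectangular form:
  V1 = 102·(cos(-70.7°) + j·sin(-70.7°)) = 33.71 - j96.27 V
  V2 = 88.2·(cos(21.1°) + j·sin(21.1°)) = 82.29 + j31.75 V
  V3 = 239·(cos(28.5°) + j·sin(28.5°)) = 210 + j114 V
Step 2 — Sum components: V_total = 326 + j49.52 V.
Step 3 — Convert to polar: |V_total| = 329.8 V, ∠V_total = 8.6°.

V_total = 329.8∠8.6° V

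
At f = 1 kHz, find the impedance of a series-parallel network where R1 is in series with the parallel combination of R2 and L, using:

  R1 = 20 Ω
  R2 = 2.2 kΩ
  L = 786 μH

Step 1 — Angular frequency: ω = 2π·f = 2π·1000 = 6283 rad/s.
Step 2 — Component impedances:
  R1: Z = R = 20 Ω
  R2: Z = R = 2200 Ω
  L: Z = jωL = j·6283·0.000786 = 0 + j4.939 Ω
Step 3 — Parallel branch: R2 || L = 1/(1/R2 + 1/L) = 0.01109 + j4.939 Ω.
Step 4 — Series with R1: Z_total = R1 + (R2 || L) = 20.01 + j4.939 Ω = 20.61∠13.9° Ω.

Z = 20.01 + j4.939 Ω = 20.61∠13.9° Ω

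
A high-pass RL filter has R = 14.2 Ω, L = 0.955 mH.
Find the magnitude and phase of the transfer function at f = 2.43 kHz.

Step 1 — Angular frequency: ω = 2π·2430 = 1.527e+04 rad/s.
Step 2 — Transfer function: H(jω) = jωL/(R + jωL).
Step 3 — Numerator jωL = j·14.58; denominator R + jωL = 14.2 + j14.58.
Step 4 — H = 0.5132 + j0.4998.
Step 5 — Magnitude: |H| = 0.7164 (-2.9 dB); phase: φ = 44.2°.

|H| = 0.7164 (-2.9 dB), φ = 44.2°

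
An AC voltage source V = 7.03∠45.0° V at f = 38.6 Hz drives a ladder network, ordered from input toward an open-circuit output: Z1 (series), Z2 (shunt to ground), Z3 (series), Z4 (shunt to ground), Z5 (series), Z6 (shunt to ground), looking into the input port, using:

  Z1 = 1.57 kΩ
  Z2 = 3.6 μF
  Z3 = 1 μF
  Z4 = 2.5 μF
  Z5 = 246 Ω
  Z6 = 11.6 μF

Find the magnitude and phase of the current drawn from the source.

Step 1 — Angular frequency: ω = 2π·f = 2π·38.6 = 242.5 rad/s.
Step 2 — Component impedances:
  Z1: Z = R = 1570 Ω
  Z2: Z = 1/(jωC) = -j/(ω·C) = 0 - j1145 Ω
  Z3: Z = 1/(jωC) = -j/(ω·C) = 0 - j4123 Ω
  Z4: Z = 1/(jωC) = -j/(ω·C) = 0 - j1649 Ω
  Z5: Z = R = 246 Ω
  Z6: Z = 1/(jωC) = -j/(ω·C) = 0 - j355.4 Ω
Step 3 — Ladder network (open output): work backward from the far end, alternating series and parallel combinations. Z_in = 1577 - j910.5 Ω = 1821∠-30.0° Ω.
Step 4 — Source phasor: V = 7.03∠45.0° V = 4.971 + j4.971 V.
Step 5 — Ohm's law: I = V / Z_total = (4.971 + j4.971) / (1577 - j910.5) = 0.0009991 + j0.003729 A.
Step 6 — Convert to polar: |I| = 0.003861 A, ∠I = 75.0°.

I = 0.003861∠75.0° A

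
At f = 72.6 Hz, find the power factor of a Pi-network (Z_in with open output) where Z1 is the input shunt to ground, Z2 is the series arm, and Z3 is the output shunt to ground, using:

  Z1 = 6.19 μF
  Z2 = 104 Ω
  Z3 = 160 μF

Step 1 — Angular frequency: ω = 2π·f = 2π·72.6 = 456.2 rad/s.
Step 2 — Component impedances:
  Z1: Z = 1/(jωC) = -j/(ω·C) = 0 - j354.2 Ω
  Z2: Z = R = 104 Ω
  Z3: Z = 1/(jωC) = -j/(ω·C) = 0 - j13.7 Ω
Step 3 — With open output, the series arm Z2 and the output shunt Z3 appear in series to ground: Z2 + Z3 = 104 - j13.7 Ω.
Step 4 — Parallel with input shunt Z1: Z_in = Z1 || (Z2 + Z3) = 89.26 - j38.43 Ω = 97.18∠-23.3° Ω.
Step 5 — Power factor: PF = cos(φ) = Re(Z)/|Z| = 89.26/97.18 = 0.9185.
Step 6 — Type: Im(Z) = -38.43 ⇒ leading (phase φ = -23.3°).

PF = 0.9185 (leading, φ = -23.3°)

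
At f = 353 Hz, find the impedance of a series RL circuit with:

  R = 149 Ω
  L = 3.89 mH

Step 1 — Angular frequency: ω = 2π·f = 2π·353 = 2218 rad/s.
Step 2 — Component impedances:
  R: Z = R = 149 Ω
  L: Z = jωL = j·2218·0.00389 = 0 + j8.628 Ω
Step 3 — Series combination: Z_total = R + L = 149 + j8.628 Ω = 149.2∠3.3° Ω.

Z = 149 + j8.628 Ω = 149.2∠3.3° Ω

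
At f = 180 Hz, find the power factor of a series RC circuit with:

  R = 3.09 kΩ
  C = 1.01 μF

Step 1 — Angular frequency: ω = 2π·f = 2π·180 = 1131 rad/s.
Step 2 — Component impedances:
  R: Z = R = 3090 Ω
  C: Z = 1/(jωC) = -j/(ω·C) = 0 - j875.4 Ω
Step 3 — Series combination: Z_total = R + C = 3090 - j875.4 Ω = 3212∠-15.8° Ω.
Step 4 — Power factor: PF = cos(φ) = Re(Z)/|Z| = 3090/3211.6 = 0.9621.
Step 5 — Type: Im(Z) = -875.4 ⇒ leading (phase φ = -15.8°).

PF = 0.9621 (leading, φ = -15.8°)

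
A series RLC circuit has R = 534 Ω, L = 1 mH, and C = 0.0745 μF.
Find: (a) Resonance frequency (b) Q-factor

Step 1 — Resonance condition Im(Z)=0 gives ω₀ = 1/√(LC).
Step 2 — ω₀ = 1/√(0.001·7.45e-08) = 1.159e+05 rad/s.
Step 3 — f₀ = ω₀/(2π) = 1.844e+04 Hz.
Step 4 — Series Q: Q = ω₀L/R = 1.159e+05·0.001/534 = 0.217.

(a) f₀ = 1.844e+04 Hz  (b) Q = 0.217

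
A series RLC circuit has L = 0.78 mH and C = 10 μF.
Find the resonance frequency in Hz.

Step 1 — Resonance condition Im(Z)=0 gives ω₀ = 1/√(LC).
Step 2 — ω₀ = 1/√(0.00078·1e-05) = 1.132e+04 rad/s.
Step 3 — f₀ = ω₀/(2π) = 1802 Hz.

f₀ = 1802 Hz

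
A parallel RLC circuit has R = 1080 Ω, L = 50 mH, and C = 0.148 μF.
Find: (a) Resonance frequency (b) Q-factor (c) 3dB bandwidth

Step 1 — Resonance: ω₀ = 1/√(LC) = 1/√(0.05·1.48e-07) = 1.162e+04 rad/s.
Step 2 — f₀ = ω₀/(2π) = 1850 Hz.
Step 3 — Parallel Q: Q = R/(ω₀L) = 1080/(1.162e+04·0.05) = 1.858.
Step 4 — Bandwidth: Δω = ω₀/Q = 6256 rad/s; BW = Δω/(2π) = 995.7 Hz.

(a) f₀ = 1850 Hz  (b) Q = 1.858  (c) BW = 995.7 Hz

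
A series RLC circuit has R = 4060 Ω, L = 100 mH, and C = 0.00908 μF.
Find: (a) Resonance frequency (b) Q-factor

Step 1 — Resonance condition Im(Z)=0 gives ω₀ = 1/√(LC).
Step 2 — ω₀ = 1/√(0.1·9.08e-09) = 3.319e+04 rad/s.
Step 3 — f₀ = ω₀/(2π) = 5282 Hz.
Step 4 — Series Q: Q = ω₀L/R = 3.319e+04·0.1/4060 = 0.8174.

(a) f₀ = 5282 Hz  (b) Q = 0.8174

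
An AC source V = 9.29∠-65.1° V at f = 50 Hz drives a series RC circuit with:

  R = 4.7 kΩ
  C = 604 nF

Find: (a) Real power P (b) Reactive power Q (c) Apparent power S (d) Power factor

Step 1 — Angular frequency: ω = 2π·f = 2π·50 = 314.2 rad/s.
Step 2 — Component impedances:
  R: Z = R = 4700 Ω
  C: Z = 1/(jωC) = -j/(ω·C) = 0 - j5270 Ω
Step 3 — Series combination: Z_total = R + C = 4700 - j5270 Ω = 7061∠-48.3° Ω.
Step 4 — Source phasor: V = 9.29∠-65.1° V = 3.911 - j8.426 V.
Step 5 — Current: I = V / Z = 0.001259 - j0.0003809 A = 0.001316∠-16.8° A.
Step 6 — Complex power: S = V·I* = 0.008135 - j0.009121 VA.
Step 7 — Real power: P = Re(S) = 0.008135 W.
Step 8 — Reactive power: Q = Im(S) = -0.009121 VAR.
Step 9 — Apparent power: |S| = 0.01222 VA.
Step 10 — Power factor: PF = P/|S| = 0.6656 (leading).

(a) P = 0.008135 W  (b) Q = -0.009121 VAR  (c) S = 0.01222 VA  (d) PF = 0.6656 (leading)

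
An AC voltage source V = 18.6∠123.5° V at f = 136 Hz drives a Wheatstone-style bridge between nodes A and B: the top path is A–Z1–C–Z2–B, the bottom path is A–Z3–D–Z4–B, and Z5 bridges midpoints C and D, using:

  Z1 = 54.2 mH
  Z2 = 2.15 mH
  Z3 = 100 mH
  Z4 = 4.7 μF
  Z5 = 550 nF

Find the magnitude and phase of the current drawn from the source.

Step 1 — Angular frequency: ω = 2π·f = 2π·136 = 854.5 rad/s.
Step 2 — Component impedances:
  Z1: Z = jωL = j·854.5·0.0542 = 0 + j46.31 Ω
  Z2: Z = jωL = j·854.5·0.00215 = 0 + j1.837 Ω
  Z3: Z = jωL = j·854.5·0.1 = 0 + j85.45 Ω
  Z4: Z = 1/(jωC) = -j/(ω·C) = 0 - j249 Ω
  Z5: Z = 1/(jωC) = -j/(ω·C) = 0 - j2128 Ω
Step 3 — Bridge requires nodal analysis (the Z5 bridge couples midpoints C and D, so the two paths cannot be reduced to a simple series/parallel combination). Setting node B to ground and injecting 1 A at node A, the 3-node admittance system at A, C, D solves to V_A = Z_AB = 0 + j73.81 Ω = 73.81∠90.0° Ω.
Step 4 — Source phasor: V = 18.6∠123.5° V = -10.27 + j15.51 V.
Step 5 — Ohm's law: I = V / Z_total = (-10.27 + j15.51) / (0 + j73.81) = 0.2101 + j0.1391 A.
Step 6 — Convert to polar: |I| = 0.252 A, ∠I = 33.5°.

I = 0.252∠33.5° A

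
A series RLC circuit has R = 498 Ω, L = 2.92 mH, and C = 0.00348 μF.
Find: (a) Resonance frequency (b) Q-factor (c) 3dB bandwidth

Step 1 — Resonance: ω₀ = 1/√(LC) = 1/√(0.00292·3.48e-09) = 3.137e+05 rad/s.
Step 2 — f₀ = ω₀/(2π) = 4.993e+04 Hz.
Step 3 — Series Q: Q = ω₀L/R = 3.137e+05·0.00292/498 = 1.839.
Step 4 — Bandwidth: Δω = ω₀/Q = 1.705e+05 rad/s; BW = Δω/(2π) = 2.714e+04 Hz.

(a) f₀ = 4.993e+04 Hz  (b) Q = 1.839  (c) BW = 2.714e+04 Hz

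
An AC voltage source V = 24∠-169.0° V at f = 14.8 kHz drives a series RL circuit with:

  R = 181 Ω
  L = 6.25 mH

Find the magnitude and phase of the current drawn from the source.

Step 1 — Angular frequency: ω = 2π·f = 2π·1.48e+04 = 9.299e+04 rad/s.
Step 2 — Component impedances:
  R: Z = R = 181 Ω
  L: Z = jωL = j·9.299e+04·0.00625 = 0 + j581.2 Ω
Step 3 — Series combination: Z_total = R + L = 181 + j581.2 Ω = 608.7∠72.7° Ω.
Step 4 — Source phasor: V = 24∠-169.0° V = -23.56 - j4.579 V.
Step 5 — Ohm's law: I = V / Z_total = (-23.56 - j4.579) / (181 + j581.2) = -0.01869 + j0.03471 A.
Step 6 — Convert to polar: |I| = 0.03943 A, ∠I = 118.3°.

I = 0.03943∠118.3° A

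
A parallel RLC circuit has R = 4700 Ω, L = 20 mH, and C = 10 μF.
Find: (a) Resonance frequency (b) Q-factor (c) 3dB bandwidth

Step 1 — Resonance: ω₀ = 1/√(LC) = 1/√(0.02·1e-05) = 2236 rad/s.
Step 2 — f₀ = ω₀/(2π) = 355.9 Hz.
Step 3 — Parallel Q: Q = R/(ω₀L) = 4700/(2236·0.02) = 105.1.
Step 4 — Bandwidth: Δω = ω₀/Q = 21.28 rad/s; BW = Δω/(2π) = 3.386 Hz.

(a) f₀ = 355.9 Hz  (b) Q = 105.1  (c) BW = 3.386 Hz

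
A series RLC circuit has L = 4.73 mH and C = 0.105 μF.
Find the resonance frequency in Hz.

Step 1 — Resonance condition Im(Z)=0 gives ω₀ = 1/√(LC).
Step 2 — ω₀ = 1/√(0.00473·1.05e-07) = 4.487e+04 rad/s.
Step 3 — f₀ = ω₀/(2π) = 7142 Hz.

f₀ = 7142 Hz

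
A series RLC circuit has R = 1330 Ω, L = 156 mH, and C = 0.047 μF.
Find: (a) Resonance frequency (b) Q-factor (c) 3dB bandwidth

Step 1 — Resonance condition Im(Z)=0 gives ω₀ = 1/√(LC).
Step 2 — ω₀ = 1/√(0.156·4.7e-08) = 1.168e+04 rad/s.
Step 3 — f₀ = ω₀/(2π) = 1859 Hz.
Step 4 — Series Q: Q = ω₀L/R = 1.168e+04·0.156/1330 = 1.37.
Step 5 — 3dB bandwidth: Δω = ω₀/Q = 8526 rad/s; BW = Δω/(2π) = 1357 Hz.

(a) f₀ = 1859 Hz  (b) Q = 1.37  (c) BW = 1357 Hz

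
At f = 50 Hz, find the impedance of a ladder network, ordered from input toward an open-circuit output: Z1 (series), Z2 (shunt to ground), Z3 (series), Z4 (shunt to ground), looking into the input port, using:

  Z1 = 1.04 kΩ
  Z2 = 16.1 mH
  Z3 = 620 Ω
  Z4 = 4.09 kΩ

Step 1 — Angular frequency: ω = 2π·f = 2π·50 = 314.2 rad/s.
Step 2 — Component impedances:
  Z1: Z = R = 1040 Ω
  Z2: Z = jωL = j·314.2·0.0161 = 0 + j5.058 Ω
  Z3: Z = R = 620 Ω
  Z4: Z = R = 4090 Ω
Step 3 — Ladder network (open output): work backward from the far end, alternating series and parallel combinations. Z_in = 1040 + j5.058 Ω = 1040∠0.3° Ω.

Z = 1040 + j5.058 Ω = 1040∠0.3° Ω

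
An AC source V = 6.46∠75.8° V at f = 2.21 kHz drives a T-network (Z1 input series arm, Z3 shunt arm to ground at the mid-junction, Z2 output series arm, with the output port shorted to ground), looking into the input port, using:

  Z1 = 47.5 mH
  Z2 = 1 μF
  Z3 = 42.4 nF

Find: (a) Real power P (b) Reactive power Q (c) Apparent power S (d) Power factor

Step 1 — Angular frequency: ω = 2π·f = 2π·2210 = 1.389e+04 rad/s.
Step 2 — Component impedances:
  Z1: Z = jωL = j·1.389e+04·0.0475 = 0 + j659.6 Ω
  Z2: Z = 1/(jωC) = -j/(ω·C) = 0 - j72.02 Ω
  Z3: Z = 1/(jωC) = -j/(ω·C) = 0 - j1698 Ω
Step 3 — With the output port shorted to ground, the output series arm Z2 runs from the junction to ground; the shunt arm Z3 also runs from the junction to ground. They appear in parallel: Z3 || Z2 = 0 - j69.09 Ω.
Step 4 — Series with input arm Z1: Z_in = Z1 + (Z3 || Z2) = 0 + j590.5 Ω = 590.5∠90.0° Ω.
Step 5 — Source phasor: V = 6.46∠75.8° V = 1.585 + j6.263 V.
Step 6 — Current: I = V / Z = 0.01061 - j0.002684 A = 0.01094∠-14.2° A.
Step 7 — Complex power: S = V·I* = 0 + j0.07067 VA.
Step 8 — Real power: P = Re(S) = 0 W.
Step 9 — Reactive power: Q = Im(S) = 0.07067 VAR.
Step 10 — Apparent power: |S| = 0.07067 VA.
Step 11 — Power factor: PF = P/|S| = 0 (lagging).

(a) P = 0 W  (b) Q = 0.07067 VAR  (c) S = 0.07067 VA  (d) PF = 0 (lagging)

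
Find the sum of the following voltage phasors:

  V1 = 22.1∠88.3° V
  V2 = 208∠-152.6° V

Step 1 — Convert each phasor to rectangular form:
  V1 = 22.1·(cos(88.3°) + j·sin(88.3°)) = 0.6556 + j22.09 V
  V2 = 208·(cos(-152.6°) + j·sin(-152.6°)) = -184.7 - j95.72 V
Step 2 — Sum components: V_total = -184 - j73.63 V.
Step 3 — Convert to polar: |V_total| = 198.2 V, ∠V_total = -158.2°.

V_total = 198.2∠-158.2° V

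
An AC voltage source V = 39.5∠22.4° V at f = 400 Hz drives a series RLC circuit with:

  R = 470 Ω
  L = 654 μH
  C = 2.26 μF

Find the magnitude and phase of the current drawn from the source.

Step 1 — Angular frequency: ω = 2π·f = 2π·400 = 2513 rad/s.
Step 2 — Component impedances:
  R: Z = R = 470 Ω
  L: Z = jωL = j·2513·0.000654 = 0 + j1.644 Ω
  C: Z = 1/(jωC) = -j/(ω·C) = 0 - j176.1 Ω
Step 3 — Series combination: Z_total = R + L + C = 470 - j174.4 Ω = 501.3∠-20.4° Ω.
Step 4 — Source phasor: V = 39.5∠22.4° V = 36.52 + j15.05 V.
Step 5 — Ohm's law: I = V / Z_total = (36.52 + j15.05) / (470 - j174.4) = 0.05785 + j0.05349 A.
Step 6 — Convert to polar: |I| = 0.07879 A, ∠I = 42.8°.

I = 0.07879∠42.8° A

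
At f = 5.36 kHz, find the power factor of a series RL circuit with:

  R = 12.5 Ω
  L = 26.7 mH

Step 1 — Angular frequency: ω = 2π·f = 2π·5360 = 3.368e+04 rad/s.
Step 2 — Component impedances:
  R: Z = R = 12.5 Ω
  L: Z = jωL = j·3.368e+04·0.0267 = 0 + j899.2 Ω
Step 3 — Series combination: Z_total = R + L = 12.5 + j899.2 Ω = 899.3∠89.2° Ω.
Step 4 — Power factor: PF = cos(φ) = Re(Z)/|Z| = 12.5/899.3 = 0.0139.
Step 5 — Type: Im(Z) = 899.2 ⇒ lagging (phase φ = 89.2°).

PF = 0.0139 (lagging, φ = 89.2°)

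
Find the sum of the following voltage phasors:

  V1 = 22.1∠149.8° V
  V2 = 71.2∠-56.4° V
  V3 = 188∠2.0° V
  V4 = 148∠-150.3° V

Step 1 — Convert each phasor to rectangular form:
  V1 = 22.1·(cos(149.8°) + j·sin(149.8°)) = -19.1 + j11.12 V
  V2 = 71.2·(cos(-56.4°) + j·sin(-56.4°)) = 39.4 - j59.3 V
  V3 = 188·(cos(2.0°) + j·sin(2.0°)) = 187.9 + j6.561 V
  V4 = 148·(cos(-150.3°) + j·sin(-150.3°)) = -128.6 - j73.33 V
Step 2 — Sum components: V_total = 79.63 - j115 V.
Step 3 — Convert to polar: |V_total| = 139.8 V, ∠V_total = -55.3°.

V_total = 139.8∠-55.3° V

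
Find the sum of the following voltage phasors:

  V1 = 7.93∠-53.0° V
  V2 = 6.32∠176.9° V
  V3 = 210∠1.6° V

Step 1 — Convert each phasor to rectangular form:
  V1 = 7.93·(cos(-53.0°) + j·sin(-53.0°)) = 4.772 - j6.333 V
  V2 = 6.32·(cos(176.9°) + j·sin(176.9°)) = -6.311 + j0.3418 V
  V3 = 210·(cos(1.6°) + j·sin(1.6°)) = 209.9 + j5.864 V
Step 2 — Sum components: V_total = 208.4 - j0.1279 V.
Step 3 — Convert to polar: |V_total| = 208.4 V, ∠V_total = -0.0°.

V_total = 208.4∠-0.0° V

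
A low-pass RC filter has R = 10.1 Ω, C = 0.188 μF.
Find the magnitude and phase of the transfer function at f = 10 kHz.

Step 1 — Angular frequency: ω = 2π·1e+04 = 6.283e+04 rad/s.
Step 2 — Transfer function: H(jω) = 1/(1 + jωRC).
Step 3 — Denominator: 1 + jωRC = 1 + j·6.283e+04·10.1·1.88e-07 = 1 + j0.1193.
Step 4 — H = 0.986 - j0.1176.
Step 5 — Magnitude: |H| = 0.993 (-0.1 dB); phase: φ = -6.8°.

|H| = 0.993 (-0.1 dB), φ = -6.8°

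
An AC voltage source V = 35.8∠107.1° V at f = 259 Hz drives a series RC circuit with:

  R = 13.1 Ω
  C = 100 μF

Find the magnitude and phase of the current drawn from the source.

Step 1 — Angular frequency: ω = 2π·f = 2π·259 = 1627 rad/s.
Step 2 — Component impedances:
  R: Z = R = 13.1 Ω
  C: Z = 1/(jωC) = -j/(ω·C) = 0 - j6.145 Ω
Step 3 — Series combination: Z_total = R + C = 13.1 - j6.145 Ω = 14.47∠-25.1° Ω.
Step 4 — Source phasor: V = 35.8∠107.1° V = -10.53 + j34.22 V.
Step 5 — Ohm's law: I = V / Z_total = (-10.53 + j34.22) / (13.1 - j6.145) = -1.663 + j1.832 A.
Step 6 — Convert to polar: |I| = 2.474 A, ∠I = 132.2°.

I = 2.474∠132.2° A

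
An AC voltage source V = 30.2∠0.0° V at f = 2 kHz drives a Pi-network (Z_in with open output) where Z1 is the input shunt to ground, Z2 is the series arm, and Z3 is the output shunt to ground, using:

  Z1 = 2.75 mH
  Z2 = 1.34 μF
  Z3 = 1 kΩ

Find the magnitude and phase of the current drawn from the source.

Step 1 — Angular frequency: ω = 2π·f = 2π·2000 = 1.257e+04 rad/s.
Step 2 — Component impedances:
  Z1: Z = jωL = j·1.257e+04·0.00275 = 0 + j34.56 Ω
  Z2: Z = 1/(jωC) = -j/(ω·C) = 0 - j59.39 Ω
  Z3: Z = R = 1000 Ω
Step 3 — With open output, the series arm Z2 and the output shunt Z3 appear in series to ground: Z2 + Z3 = 1000 - j59.39 Ω.
Step 4 — Parallel with input shunt Z1: Z_in = Z1 || (Z2 + Z3) = 1.193 + j34.59 Ω = 34.61∠88.0° Ω.
Step 5 — Source phasor: V = 30.2∠0.0° V = 30.2 V.
Step 6 — Ohm's law: I = V / Z_total = (30.2) / (1.193 + j34.59) = 0.03009 - j0.8721 A.
Step 7 — Convert to polar: |I| = 0.8726 A, ∠I = -88.0°.

I = 0.8726∠-88.0° A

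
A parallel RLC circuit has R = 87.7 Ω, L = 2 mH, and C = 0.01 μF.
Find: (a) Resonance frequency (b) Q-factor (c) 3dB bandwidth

Step 1 — Resonance: ω₀ = 1/√(LC) = 1/√(0.002·1e-08) = 2.236e+05 rad/s.
Step 2 — f₀ = ω₀/(2π) = 3.559e+04 Hz.
Step 3 — Parallel Q: Q = R/(ω₀L) = 87.7/(2.236e+05·0.002) = 0.1961.
Step 4 — Bandwidth: Δω = ω₀/Q = 1.14e+06 rad/s; BW = Δω/(2π) = 1.815e+05 Hz.

(a) f₀ = 3.559e+04 Hz  (b) Q = 0.1961  (c) BW = 1.815e+05 Hz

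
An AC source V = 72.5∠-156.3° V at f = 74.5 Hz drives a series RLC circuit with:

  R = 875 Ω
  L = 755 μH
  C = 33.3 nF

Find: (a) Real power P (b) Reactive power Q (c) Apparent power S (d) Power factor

Step 1 — Angular frequency: ω = 2π·f = 2π·74.5 = 468.1 rad/s.
Step 2 — Component impedances:
  R: Z = R = 875 Ω
  L: Z = jωL = j·468.1·0.000755 = 0 + j0.3534 Ω
  C: Z = 1/(jωC) = -j/(ω·C) = 0 - j6.415e+04 Ω
Step 3 — Series combination: Z_total = R + L + C = 875 - j6.415e+04 Ω = 6.416e+04∠-89.2° Ω.
Step 4 — Source phasor: V = 72.5∠-156.3° V = -66.39 - j29.14 V.
Step 5 — Current: I = V / Z = 0.00044 - j0.001041 A = 0.00113∠-67.1° A.
Step 6 — Complex power: S = V·I* = 0.001117 - j0.08192 VA.
Step 7 — Real power: P = Re(S) = 0.001117 W.
Step 8 — Reactive power: Q = Im(S) = -0.08192 VAR.
Step 9 — Apparent power: |S| = 0.08193 VA.
Step 10 — Power factor: PF = P/|S| = 0.01364 (leading).

(a) P = 0.001117 W  (b) Q = -0.08192 VAR  (c) S = 0.08193 VA  (d) PF = 0.01364 (leading)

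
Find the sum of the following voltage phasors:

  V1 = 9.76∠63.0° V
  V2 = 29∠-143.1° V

Step 1 — Convert each phasor to rectangular form:
  V1 = 9.76·(cos(63.0°) + j·sin(63.0°)) = 4.431 + j8.696 V
  V2 = 29·(cos(-143.1°) + j·sin(-143.1°)) = -23.19 - j17.41 V
Step 2 — Sum components: V_total = -18.76 - j8.716 V.
Step 3 — Convert to polar: |V_total| = 20.69 V, ∠V_total = -155.1°.

V_total = 20.69∠-155.1° V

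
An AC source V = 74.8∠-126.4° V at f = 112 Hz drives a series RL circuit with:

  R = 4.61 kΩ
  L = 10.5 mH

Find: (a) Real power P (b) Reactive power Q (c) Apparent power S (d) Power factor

Step 1 — Angular frequency: ω = 2π·f = 2π·112 = 703.7 rad/s.
Step 2 — Component impedances:
  R: Z = R = 4610 Ω
  L: Z = jωL = j·703.7·0.0105 = 0 + j7.389 Ω
Step 3 — Series combination: Z_total = R + L = 4610 + j7.389 Ω = 4610∠0.1° Ω.
Step 4 — Source phasor: V = 74.8∠-126.4° V = -44.39 - j60.21 V.
Step 5 — Current: I = V / Z = -0.009649 - j0.01304 A = 0.01623∠-126.5° A.
Step 6 — Complex power: S = V·I* = 1.214 + j0.001945 VA.
Step 7 — Real power: P = Re(S) = 1.214 W.
Step 8 — Reactive power: Q = Im(S) = 0.001945 VAR.
Step 9 — Apparent power: |S| = 1.214 VA.
Step 10 — Power factor: PF = P/|S| = 1 (lagging).

(a) P = 1.214 W  (b) Q = 0.001945 VAR  (c) S = 1.214 VA  (d) PF = 1 (lagging)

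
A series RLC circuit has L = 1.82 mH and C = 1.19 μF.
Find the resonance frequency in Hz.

Step 1 — Resonance condition Im(Z)=0 gives ω₀ = 1/√(LC).
Step 2 — ω₀ = 1/√(0.00182·1.19e-06) = 2.149e+04 rad/s.
Step 3 — f₀ = ω₀/(2π) = 3420 Hz.

f₀ = 3420 Hz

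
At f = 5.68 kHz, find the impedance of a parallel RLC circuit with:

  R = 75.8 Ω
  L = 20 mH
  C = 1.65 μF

Step 1 — Angular frequency: ω = 2π·f = 2π·5680 = 3.569e+04 rad/s.
Step 2 — Component impedances:
  R: Z = R = 75.8 Ω
  L: Z = jωL = j·3.569e+04·0.02 = 0 + j713.8 Ω
  C: Z = 1/(jωC) = -j/(ω·C) = 0 - j16.98 Ω
Step 3 — Parallel combination: 1/Z_total = 1/R + 1/L + 1/C; Z_total = 3.793 - j16.53 Ω = 16.96∠-77.1° Ω.

Z = 3.793 - j16.53 Ω = 16.96∠-77.1° Ω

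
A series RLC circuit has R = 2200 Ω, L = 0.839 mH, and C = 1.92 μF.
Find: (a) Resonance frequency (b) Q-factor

Step 1 — Resonance condition Im(Z)=0 gives ω₀ = 1/√(LC).
Step 2 — ω₀ = 1/√(0.000839·1.92e-06) = 2.492e+04 rad/s.
Step 3 — f₀ = ω₀/(2π) = 3965 Hz.
Step 4 — Series Q: Q = ω₀L/R = 2.492e+04·0.000839/2200 = 0.009502.

(a) f₀ = 3965 Hz  (b) Q = 0.009502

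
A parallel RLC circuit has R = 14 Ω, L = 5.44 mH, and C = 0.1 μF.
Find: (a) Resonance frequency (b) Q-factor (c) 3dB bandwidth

Step 1 — Resonance: ω₀ = 1/√(LC) = 1/√(0.00544·1e-07) = 4.287e+04 rad/s.
Step 2 — f₀ = ω₀/(2π) = 6824 Hz.
Step 3 — Parallel Q: Q = R/(ω₀L) = 14/(4.287e+04·0.00544) = 0.06002.
Step 4 — Bandwidth: Δω = ω₀/Q = 7.143e+05 rad/s; BW = Δω/(2π) = 1.137e+05 Hz.

(a) f₀ = 6824 Hz  (b) Q = 0.06002  (c) BW = 1.137e+05 Hz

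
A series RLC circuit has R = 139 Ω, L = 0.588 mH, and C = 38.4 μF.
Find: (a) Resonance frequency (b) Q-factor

Step 1 — Resonance condition Im(Z)=0 gives ω₀ = 1/√(LC).
Step 2 — ω₀ = 1/√(0.000588·3.84e-05) = 6655 rad/s.
Step 3 — f₀ = ω₀/(2π) = 1059 Hz.
Step 4 — Series Q: Q = ω₀L/R = 6655·0.000588/139 = 0.02815.

(a) f₀ = 1059 Hz  (b) Q = 0.02815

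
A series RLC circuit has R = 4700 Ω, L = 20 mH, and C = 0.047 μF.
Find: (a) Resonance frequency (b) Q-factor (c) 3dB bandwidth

Step 1 — Resonance: ω₀ = 1/√(LC) = 1/√(0.02·4.7e-08) = 3.262e+04 rad/s.
Step 2 — f₀ = ω₀/(2π) = 5191 Hz.
Step 3 — Series Q: Q = ω₀L/R = 3.262e+04·0.02/4700 = 0.1388.
Step 4 — Bandwidth: Δω = ω₀/Q = 2.35e+05 rad/s; BW = Δω/(2π) = 3.74e+04 Hz.

(a) f₀ = 5191 Hz  (b) Q = 0.1388  (c) BW = 3.74e+04 Hz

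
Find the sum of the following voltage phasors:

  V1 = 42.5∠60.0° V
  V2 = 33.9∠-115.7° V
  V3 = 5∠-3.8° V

Step 1 — Convert each phasor to rectangular form:
  V1 = 42.5·(cos(60.0°) + j·sin(60.0°)) = 21.25 + j36.81 V
  V2 = 33.9·(cos(-115.7°) + j·sin(-115.7°)) = -14.7 - j30.55 V
  V3 = 5·(cos(-3.8°) + j·sin(-3.8°)) = 4.989 - j0.3314 V
Step 2 — Sum components: V_total = 11.54 + j5.928 V.
Step 3 — Convert to polar: |V_total| = 12.97 V, ∠V_total = 27.2°.

V_total = 12.97∠27.2° V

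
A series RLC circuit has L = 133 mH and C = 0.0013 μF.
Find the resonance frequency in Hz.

Step 1 — Resonance condition Im(Z)=0 gives ω₀ = 1/√(LC).
Step 2 — ω₀ = 1/√(0.133·1.3e-09) = 7.605e+04 rad/s.
Step 3 — f₀ = ω₀/(2π) = 1.21e+04 Hz.

f₀ = 1.21e+04 Hz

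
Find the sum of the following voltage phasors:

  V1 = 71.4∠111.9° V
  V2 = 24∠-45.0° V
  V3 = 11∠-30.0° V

Step 1 — Convert each phasor to rectangular form:
  V1 = 71.4·(cos(111.9°) + j·sin(111.9°)) = -26.63 + j66.25 V
  V2 = 24·(cos(-45.0°) + j·sin(-45.0°)) = 16.97 - j16.97 V
  V3 = 11·(cos(-30.0°) + j·sin(-30.0°)) = 9.526 - j5.5 V
Step 2 — Sum components: V_total = -0.1345 + j43.78 V.
Step 3 — Convert to polar: |V_total| = 43.78 V, ∠V_total = 90.2°.

V_total = 43.78∠90.2° V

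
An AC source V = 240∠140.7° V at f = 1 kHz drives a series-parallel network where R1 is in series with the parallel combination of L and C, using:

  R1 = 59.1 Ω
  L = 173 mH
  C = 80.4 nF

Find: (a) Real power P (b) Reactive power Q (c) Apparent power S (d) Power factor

Step 1 — Angular frequency: ω = 2π·f = 2π·1000 = 6283 rad/s.
Step 2 — Component impedances:
  R1: Z = R = 59.1 Ω
  L: Z = jωL = j·6283·0.173 = 0 + j1087 Ω
  C: Z = 1/(jωC) = -j/(ω·C) = 0 - j1980 Ω
Step 3 — Parallel branch: L || C = 1/(1/L + 1/C) = 0 + j2411 Ω.
Step 4 — Series with R1: Z_total = R1 + (L || C) = 59.1 + j2411 Ω = 2412∠88.6° Ω.
Step 5 — Source phasor: V = 240∠140.7° V = -185.7 + j152 V.
Step 6 — Current: I = V / Z = 0.06113 + j0.07854 A = 0.09952∠52.1° A.
Step 7 — Complex power: S = V·I* = 0.5854 + j23.88 VA.
Step 8 — Real power: P = Re(S) = 0.5854 W.
Step 9 — Reactive power: Q = Im(S) = 23.88 VAR.
Step 10 — Apparent power: |S| = 23.89 VA.
Step 11 — Power factor: PF = P/|S| = 0.02451 (lagging).

(a) P = 0.5854 W  (b) Q = 23.88 VAR  (c) S = 23.89 VA  (d) PF = 0.02451 (lagging)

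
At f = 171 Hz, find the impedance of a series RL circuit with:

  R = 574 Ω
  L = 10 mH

Step 1 — Angular frequency: ω = 2π·f = 2π·171 = 1074 rad/s.
Step 2 — Component impedances:
  R: Z = R = 574 Ω
  L: Z = jωL = j·1074·0.01 = 0 + j10.74 Ω
Step 3 — Series combination: Z_total = R + L = 574 + j10.74 Ω = 574.1∠1.1° Ω.

Z = 574 + j10.74 Ω = 574.1∠1.1° Ω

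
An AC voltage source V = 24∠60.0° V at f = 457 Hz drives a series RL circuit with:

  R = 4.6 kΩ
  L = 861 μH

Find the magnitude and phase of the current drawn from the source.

Step 1 — Angular frequency: ω = 2π·f = 2π·457 = 2871 rad/s.
Step 2 — Component impedances:
  R: Z = R = 4600 Ω
  L: Z = jωL = j·2871·0.000861 = 0 + j2.472 Ω
Step 3 — Series combination: Z_total = R + L = 4600 + j2.472 Ω = 4600∠0.0° Ω.
Step 4 — Source phasor: V = 24∠60.0° V = 12 + j20.78 V.
Step 5 — Ohm's law: I = V / Z_total = (12 + j20.78) / (4600 + j2.472) = 0.002611 + j0.004517 A.
Step 6 — Convert to polar: |I| = 0.005217 A, ∠I = 60.0°.

I = 0.005217∠60.0° A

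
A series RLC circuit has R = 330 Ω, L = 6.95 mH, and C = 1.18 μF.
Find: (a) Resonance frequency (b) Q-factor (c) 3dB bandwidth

Step 1 — Resonance: ω₀ = 1/√(LC) = 1/√(0.00695·1.18e-06) = 1.104e+04 rad/s.
Step 2 — f₀ = ω₀/(2π) = 1757 Hz.
Step 3 — Series Q: Q = ω₀L/R = 1.104e+04·0.00695/330 = 0.2326.
Step 4 — Bandwidth: Δω = ω₀/Q = 4.748e+04 rad/s; BW = Δω/(2π) = 7557 Hz.

(a) f₀ = 1757 Hz  (b) Q = 0.2326  (c) BW = 7557 Hz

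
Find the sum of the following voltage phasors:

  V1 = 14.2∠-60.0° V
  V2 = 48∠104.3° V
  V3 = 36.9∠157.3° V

Step 1 — Convert each phasor to rectangular form:
  V1 = 14.2·(cos(-60.0°) + j·sin(-60.0°)) = 7.1 - j12.3 V
  V2 = 48·(cos(104.3°) + j·sin(104.3°)) = -11.86 + j46.51 V
  V3 = 36.9·(cos(157.3°) + j·sin(157.3°)) = -34.04 + j14.24 V
Step 2 — Sum components: V_total = -38.8 + j48.46 V.
Step 3 — Convert to polar: |V_total| = 62.07 V, ∠V_total = 128.7°.

V_total = 62.07∠128.7° V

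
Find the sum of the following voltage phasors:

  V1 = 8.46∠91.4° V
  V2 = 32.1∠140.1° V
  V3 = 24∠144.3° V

Step 1 — Convert each phasor to rectangular form:
  V1 = 8.46·(cos(91.4°) + j·sin(91.4°)) = -0.2067 + j8.457 V
  V2 = 32.1·(cos(140.1°) + j·sin(140.1°)) = -24.63 + j20.59 V
  V3 = 24·(cos(144.3°) + j·sin(144.3°)) = -19.49 + j14 V
Step 2 — Sum components: V_total = -44.32 + j43.05 V.
Step 3 — Convert to polar: |V_total| = 61.79 V, ∠V_total = 135.8°.

V_total = 61.79∠135.8° V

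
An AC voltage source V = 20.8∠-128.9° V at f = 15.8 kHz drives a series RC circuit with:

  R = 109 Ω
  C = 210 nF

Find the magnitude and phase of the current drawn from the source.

Step 1 — Angular frequency: ω = 2π·f = 2π·1.58e+04 = 9.927e+04 rad/s.
Step 2 — Component impedances:
  R: Z = R = 109 Ω
  C: Z = 1/(jωC) = -j/(ω·C) = 0 - j47.97 Ω
Step 3 — Series combination: Z_total = R + C = 109 - j47.97 Ω = 119.1∠-23.8° Ω.
Step 4 — Source phasor: V = 20.8∠-128.9° V = -13.06 - j16.19 V.
Step 5 — Ohm's law: I = V / Z_total = (-13.06 - j16.19) / (109 - j47.97) = -0.04564 - j0.1686 A.
Step 6 — Convert to polar: |I| = 0.1747 A, ∠I = -105.1°.

I = 0.1747∠-105.1° A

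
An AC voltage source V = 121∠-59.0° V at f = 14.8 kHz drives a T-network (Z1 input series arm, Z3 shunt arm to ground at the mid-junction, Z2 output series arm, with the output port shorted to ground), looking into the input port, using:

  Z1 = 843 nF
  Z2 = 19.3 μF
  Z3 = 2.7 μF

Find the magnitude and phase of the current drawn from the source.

Step 1 — Angular frequency: ω = 2π·f = 2π·1.48e+04 = 9.299e+04 rad/s.
Step 2 — Component impedances:
  Z1: Z = 1/(jωC) = -j/(ω·C) = 0 - j12.76 Ω
  Z2: Z = 1/(jωC) = -j/(ω·C) = 0 - j0.5572 Ω
  Z3: Z = 1/(jωC) = -j/(ω·C) = 0 - j3.983 Ω
Step 3 — With the output port shorted to ground, the output series arm Z2 runs from the junction to ground; the shunt arm Z3 also runs from the junction to ground. They appear in parallel: Z3 || Z2 = 0 - j0.4888 Ω.
Step 4 — Series with input arm Z1: Z_in = Z1 + (Z3 || Z2) = 0 - j13.25 Ω = 13.25∠-90.0° Ω.
Step 5 — Source phasor: V = 121∠-59.0° V = 62.32 - j103.7 V.
Step 6 — Ohm's law: I = V / Z_total = (62.32 - j103.7) / (0 - j13.25) = 7.831 + j4.705 A.
Step 7 — Convert to polar: |I| = 9.135 A, ∠I = 31.0°.

I = 9.135∠31.0° A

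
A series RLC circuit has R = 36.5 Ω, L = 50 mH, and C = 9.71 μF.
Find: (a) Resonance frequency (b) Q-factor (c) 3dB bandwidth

Step 1 — Resonance condition Im(Z)=0 gives ω₀ = 1/√(LC).
Step 2 — ω₀ = 1/√(0.05·9.71e-06) = 1435 rad/s.
Step 3 — f₀ = ω₀/(2π) = 228.4 Hz.
Step 4 — Series Q: Q = ω₀L/R = 1435·0.05/36.5 = 1.966.
Step 5 — 3dB bandwidth: Δω = ω₀/Q = 730 rad/s; BW = Δω/(2π) = 116.2 Hz.

(a) f₀ = 228.4 Hz  (b) Q = 1.966  (c) BW = 116.2 Hz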